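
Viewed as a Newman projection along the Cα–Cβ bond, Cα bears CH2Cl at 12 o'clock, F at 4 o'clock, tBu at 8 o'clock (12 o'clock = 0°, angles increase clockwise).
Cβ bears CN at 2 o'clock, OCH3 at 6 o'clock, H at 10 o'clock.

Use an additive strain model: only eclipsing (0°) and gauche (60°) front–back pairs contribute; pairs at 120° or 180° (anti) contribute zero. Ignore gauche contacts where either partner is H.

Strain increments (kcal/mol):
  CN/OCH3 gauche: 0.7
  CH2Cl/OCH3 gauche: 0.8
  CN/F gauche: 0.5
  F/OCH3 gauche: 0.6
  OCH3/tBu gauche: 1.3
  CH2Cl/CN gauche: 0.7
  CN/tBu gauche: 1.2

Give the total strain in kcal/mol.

This conformer (staggered): CH2Cl(0°)/CN(60°) gauche 0.7; F(120°)/CN(60°) gauche 0.5; F(120°)/OCH3(180°) gauche 0.6; tBu(240°)/OCH3(180°) gauche 1.3 → 3.1 kcal/mol.

3.1 kcal/mol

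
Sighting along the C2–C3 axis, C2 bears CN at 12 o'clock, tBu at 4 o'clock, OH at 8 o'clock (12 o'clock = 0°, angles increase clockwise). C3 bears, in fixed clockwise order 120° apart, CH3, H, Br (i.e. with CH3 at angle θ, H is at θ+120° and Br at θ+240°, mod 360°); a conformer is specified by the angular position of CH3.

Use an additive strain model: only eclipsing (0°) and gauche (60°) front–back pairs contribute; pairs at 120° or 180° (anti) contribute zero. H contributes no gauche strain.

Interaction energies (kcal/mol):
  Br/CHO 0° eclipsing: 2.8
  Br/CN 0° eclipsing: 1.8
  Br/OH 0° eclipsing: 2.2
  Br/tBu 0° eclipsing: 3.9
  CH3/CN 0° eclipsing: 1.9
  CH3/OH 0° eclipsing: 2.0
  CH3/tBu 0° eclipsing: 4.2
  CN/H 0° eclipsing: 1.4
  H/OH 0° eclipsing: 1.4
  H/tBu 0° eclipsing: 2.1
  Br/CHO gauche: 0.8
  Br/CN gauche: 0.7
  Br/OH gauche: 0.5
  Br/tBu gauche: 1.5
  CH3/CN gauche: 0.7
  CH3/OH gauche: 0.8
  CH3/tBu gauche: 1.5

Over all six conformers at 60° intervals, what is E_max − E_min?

CH3 at 0° (eclipsed): CN–CH3 eclipsed, tBu–H eclipsed, OH–Br eclipsed; 1.9 + 2.1 + 2.2 = 6.2 kcal/mol.
CH3 at 60° (staggered): CN–CH3 gauche, CN–Br gauche, tBu–CH3 gauche, OH–Br gauche; 0.7 + 0.7 + 1.5 + 0.5 = 3.4 kcal/mol.
CH3 at 120° (eclipsed): CN–Br eclipsed, tBu–CH3 eclipsed, OH–H eclipsed; 1.8 + 4.2 + 1.4 = 7.4 kcal/mol.
CH3 at 180° (staggered): CN–Br gauche, tBu–CH3 gauche, tBu–Br gauche, OH–CH3 gauche; 0.7 + 1.5 + 1.5 + 0.8 = 4.5 kcal/mol.
CH3 at 240° (eclipsed): CN–H eclipsed, tBu–Br eclipsed, OH–CH3 eclipsed; 1.4 + 3.9 + 2.0 = 7.3 kcal/mol.
CH3 at 300° (staggered): CN–CH3 gauche, tBu–Br gauche, OH–CH3 gauche, OH–Br gauche; 0.7 + 1.5 + 0.8 + 0.5 = 3.5 kcal/mol.
Max at 120° (7.4 kcal/mol), min at 60° (3.4 kcal/mol); barrier = 4.0 kcal/mol.

4.0 kcal/mol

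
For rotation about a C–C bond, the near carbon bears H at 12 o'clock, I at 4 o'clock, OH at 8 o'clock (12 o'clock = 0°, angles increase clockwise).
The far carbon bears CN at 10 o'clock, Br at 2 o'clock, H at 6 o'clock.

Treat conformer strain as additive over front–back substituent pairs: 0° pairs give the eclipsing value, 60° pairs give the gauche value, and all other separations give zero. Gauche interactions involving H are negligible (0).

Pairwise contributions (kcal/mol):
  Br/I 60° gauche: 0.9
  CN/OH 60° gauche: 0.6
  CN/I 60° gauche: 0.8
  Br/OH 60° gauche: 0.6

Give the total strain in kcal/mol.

This conformer (staggered): I(120°)/Br(60°) gauche 0.9; OH(240°)/CN(300°) gauche 0.6 → 1.5 kcal/mol.

1.5 kcal/mol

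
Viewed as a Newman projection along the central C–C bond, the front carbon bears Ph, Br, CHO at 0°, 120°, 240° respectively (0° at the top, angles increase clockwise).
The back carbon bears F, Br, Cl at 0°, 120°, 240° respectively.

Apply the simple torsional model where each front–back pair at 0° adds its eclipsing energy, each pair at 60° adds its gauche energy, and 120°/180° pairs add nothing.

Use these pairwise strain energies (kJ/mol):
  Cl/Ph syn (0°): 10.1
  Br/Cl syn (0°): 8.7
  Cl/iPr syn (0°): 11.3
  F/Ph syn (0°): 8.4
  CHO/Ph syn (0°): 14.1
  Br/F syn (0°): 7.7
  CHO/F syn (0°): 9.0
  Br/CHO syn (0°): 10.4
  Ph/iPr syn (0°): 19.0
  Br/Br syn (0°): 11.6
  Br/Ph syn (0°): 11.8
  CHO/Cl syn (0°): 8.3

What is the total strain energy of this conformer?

28.3 kJ/mol

This conformer (eclipsed): Ph(0°)/F(0°) eclipsed 8.4; Br(120°)/Br(120°) eclipsed 11.6; CHO(240°)/Cl(240°) eclipsed 8.3 → 28.3 kJ/mol.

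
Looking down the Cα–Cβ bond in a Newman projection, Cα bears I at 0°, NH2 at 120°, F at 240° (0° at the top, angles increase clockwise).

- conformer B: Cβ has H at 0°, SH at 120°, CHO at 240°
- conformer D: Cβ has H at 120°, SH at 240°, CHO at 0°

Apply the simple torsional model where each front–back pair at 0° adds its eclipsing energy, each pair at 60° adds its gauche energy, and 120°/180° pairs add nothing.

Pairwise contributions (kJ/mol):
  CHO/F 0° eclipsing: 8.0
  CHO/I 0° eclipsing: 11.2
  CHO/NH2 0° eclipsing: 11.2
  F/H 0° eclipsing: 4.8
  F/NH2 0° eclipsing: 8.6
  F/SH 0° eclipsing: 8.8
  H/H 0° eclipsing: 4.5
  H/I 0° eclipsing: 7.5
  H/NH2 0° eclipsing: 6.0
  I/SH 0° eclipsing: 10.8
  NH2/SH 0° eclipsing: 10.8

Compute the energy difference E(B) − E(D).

+0.3 kJ/mol

B is eclipsed. I at 0° is eclipsed with H at 0° (7.5); NH2 at 120° is eclipsed with SH at 120° (10.8); F at 240° is eclipsed with CHO at 240° (8.0). Total 26.3 kJ/mol.
D is eclipsed. I at 0° is eclipsed with CHO at 0° (11.2); NH2 at 120° is eclipsed with H at 120° (6.0); F at 240° is eclipsed with SH at 240° (8.8). Total 26.0 kJ/mol.
E(B) − E(D) = 26.3 − 26.0 = +0.3 kJ/mol.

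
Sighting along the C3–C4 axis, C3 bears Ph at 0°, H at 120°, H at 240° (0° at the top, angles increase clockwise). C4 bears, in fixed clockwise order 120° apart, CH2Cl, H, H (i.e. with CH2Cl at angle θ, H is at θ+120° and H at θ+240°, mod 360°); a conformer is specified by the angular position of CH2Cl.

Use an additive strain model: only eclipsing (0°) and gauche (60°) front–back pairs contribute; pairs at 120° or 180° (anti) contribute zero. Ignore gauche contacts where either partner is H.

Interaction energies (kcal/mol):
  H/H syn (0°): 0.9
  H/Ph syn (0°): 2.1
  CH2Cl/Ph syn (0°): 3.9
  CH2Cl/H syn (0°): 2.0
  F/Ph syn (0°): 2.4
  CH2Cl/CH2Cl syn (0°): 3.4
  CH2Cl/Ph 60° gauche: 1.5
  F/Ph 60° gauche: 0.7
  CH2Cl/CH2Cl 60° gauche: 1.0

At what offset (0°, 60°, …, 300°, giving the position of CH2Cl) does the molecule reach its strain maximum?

CH2Cl at 0° is eclipsed. Ph at 0° is eclipsed with CH2Cl at 0° (3.9); H at 120° is eclipsed with H at 120° (0.9); H at 240° is eclipsed with H at 240° (0.9). Total 5.7 kcal/mol.
CH2Cl at 60° is staggered. Ph at 0° is gauche with CH2Cl at 60° (1.5). Total 1.5 kcal/mol.
CH2Cl at 120° is eclipsed. Ph at 0° is eclipsed with H at 0° (2.1); H at 120° is eclipsed with CH2Cl at 120° (2.0); H at 240° is eclipsed with H at 240° (0.9). Total 5.0 kcal/mol.
CH2Cl at 180° (staggered): no non-H gauche contacts → 0.0 kcal/mol.
CH2Cl at 240° is eclipsed. Ph at 0° is eclipsed with H at 0° (2.1); H at 120° is eclipsed with H at 120° (0.9); H at 240° is eclipsed with CH2Cl at 240° (2.0). Total 5.0 kcal/mol.
CH2Cl at 300° is staggered. Ph at 0° is gauche with CH2Cl at 300° (1.5). Total 1.5 kcal/mol.
The maximum (5.7 kcal/mol) occurs with CH2Cl at 0°.

0°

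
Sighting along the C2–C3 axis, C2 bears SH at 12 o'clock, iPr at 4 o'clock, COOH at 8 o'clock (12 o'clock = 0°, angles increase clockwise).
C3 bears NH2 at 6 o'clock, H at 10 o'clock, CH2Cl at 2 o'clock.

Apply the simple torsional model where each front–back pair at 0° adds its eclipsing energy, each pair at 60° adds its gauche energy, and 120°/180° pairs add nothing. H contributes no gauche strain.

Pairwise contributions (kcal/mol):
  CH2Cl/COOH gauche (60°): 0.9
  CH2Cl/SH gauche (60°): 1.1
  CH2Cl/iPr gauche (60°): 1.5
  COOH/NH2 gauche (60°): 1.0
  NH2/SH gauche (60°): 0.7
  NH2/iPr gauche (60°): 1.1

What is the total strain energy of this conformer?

This conformer (staggered): SH(0°)/CH2Cl(60°) gauche 1.1; iPr(120°)/NH2(180°) gauche 1.1; iPr(120°)/CH2Cl(60°) gauche 1.5; COOH(240°)/NH2(180°) gauche 1.0 → 4.7 kcal/mol.

4.7 kcal/mol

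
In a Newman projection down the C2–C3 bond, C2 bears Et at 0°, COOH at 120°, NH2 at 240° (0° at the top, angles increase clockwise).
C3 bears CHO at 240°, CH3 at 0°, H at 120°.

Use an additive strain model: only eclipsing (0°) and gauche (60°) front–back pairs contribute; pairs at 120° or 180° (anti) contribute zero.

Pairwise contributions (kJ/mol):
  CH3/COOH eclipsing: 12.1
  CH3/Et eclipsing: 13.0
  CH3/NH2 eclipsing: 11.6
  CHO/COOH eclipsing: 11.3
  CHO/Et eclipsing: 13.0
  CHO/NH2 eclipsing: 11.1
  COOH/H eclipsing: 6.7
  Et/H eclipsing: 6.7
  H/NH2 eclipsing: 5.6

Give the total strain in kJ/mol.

30.8 kJ/mol

This conformer (eclipsed): Et–CH3 eclipsed, COOH–H eclipsed, NH2–CHO eclipsed; 13.0 + 6.7 + 11.1 = 30.8 kJ/mol.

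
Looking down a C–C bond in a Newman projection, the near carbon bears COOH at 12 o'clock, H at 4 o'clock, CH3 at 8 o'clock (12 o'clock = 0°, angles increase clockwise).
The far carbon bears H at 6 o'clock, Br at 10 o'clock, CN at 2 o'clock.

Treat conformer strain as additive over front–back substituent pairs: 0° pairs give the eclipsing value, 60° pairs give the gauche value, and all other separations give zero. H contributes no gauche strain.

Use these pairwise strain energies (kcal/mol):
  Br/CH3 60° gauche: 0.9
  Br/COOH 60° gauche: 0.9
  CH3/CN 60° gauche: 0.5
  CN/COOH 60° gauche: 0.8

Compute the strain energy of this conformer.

This conformer is staggered. COOH at 0° is gauche with Br at 300° (0.9); COOH at 0° is gauche with CN at 60° (0.8); CH3 at 240° is gauche with Br at 300° (0.9). Total 2.6 kcal/mol.

2.6 kcal/mol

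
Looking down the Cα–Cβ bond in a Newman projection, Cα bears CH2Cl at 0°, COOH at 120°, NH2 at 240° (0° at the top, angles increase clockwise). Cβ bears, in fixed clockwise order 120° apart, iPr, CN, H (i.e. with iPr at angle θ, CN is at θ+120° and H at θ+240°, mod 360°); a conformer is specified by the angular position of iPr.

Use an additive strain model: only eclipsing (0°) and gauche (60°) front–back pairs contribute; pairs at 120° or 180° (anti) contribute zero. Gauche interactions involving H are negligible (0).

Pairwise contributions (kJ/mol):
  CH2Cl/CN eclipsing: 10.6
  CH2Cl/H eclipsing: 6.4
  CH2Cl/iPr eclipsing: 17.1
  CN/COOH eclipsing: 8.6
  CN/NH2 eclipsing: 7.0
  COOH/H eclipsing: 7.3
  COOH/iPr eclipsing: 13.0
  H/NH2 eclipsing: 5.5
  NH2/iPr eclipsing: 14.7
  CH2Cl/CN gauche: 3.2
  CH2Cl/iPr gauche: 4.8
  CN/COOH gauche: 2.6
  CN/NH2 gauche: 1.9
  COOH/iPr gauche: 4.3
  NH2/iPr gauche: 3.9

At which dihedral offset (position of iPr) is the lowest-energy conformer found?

iPr at 0° (eclipsed): CH2Cl–iPr eclipsed, COOH–CN eclipsed, NH2–H eclipsed; 17.1 + 8.6 + 5.5 = 31.2 kJ/mol.
iPr at 60° (staggered): CH2Cl–iPr gauche, COOH–iPr gauche, COOH–CN gauche, NH2–CN gauche; 4.8 + 4.3 + 2.6 + 1.9 = 13.6 kJ/mol.
iPr at 120° (eclipsed): CH2Cl–H eclipsed, COOH–iPr eclipsed, NH2–CN eclipsed; 6.4 + 13.0 + 7.0 = 26.4 kJ/mol.
iPr at 180° (staggered): CH2Cl–CN gauche, COOH–iPr gauche, NH2–iPr gauche, NH2–CN gauche; 3.2 + 4.3 + 3.9 + 1.9 = 13.3 kJ/mol.
iPr at 240° (eclipsed): CH2Cl–CN eclipsed, COOH–H eclipsed, NH2–iPr eclipsed; 10.6 + 7.3 + 14.7 = 32.6 kJ/mol.
iPr at 300° (staggered): CH2Cl–iPr gauche, CH2Cl–CN gauche, COOH–CN gauche, NH2–iPr gauche; 4.8 + 3.2 + 2.6 + 3.9 = 14.5 kJ/mol.
The minimum (13.3 kJ/mol) occurs with iPr at 180°.

180°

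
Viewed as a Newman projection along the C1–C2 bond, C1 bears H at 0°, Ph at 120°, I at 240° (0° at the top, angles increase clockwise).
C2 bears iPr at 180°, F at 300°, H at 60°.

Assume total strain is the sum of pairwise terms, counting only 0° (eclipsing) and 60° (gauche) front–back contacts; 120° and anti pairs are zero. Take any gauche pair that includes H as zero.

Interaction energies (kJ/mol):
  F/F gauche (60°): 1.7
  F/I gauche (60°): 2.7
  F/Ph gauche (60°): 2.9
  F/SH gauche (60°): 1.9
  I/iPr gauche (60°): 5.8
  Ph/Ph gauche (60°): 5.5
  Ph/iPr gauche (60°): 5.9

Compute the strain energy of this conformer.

14.4 kJ/mol

This conformer is staggered. Ph at 120° is gauche with iPr at 180° (5.9); I at 240° is gauche with iPr at 180° (5.8); I at 240° is gauche with F at 300° (2.7). Total 14.4 kJ/mol.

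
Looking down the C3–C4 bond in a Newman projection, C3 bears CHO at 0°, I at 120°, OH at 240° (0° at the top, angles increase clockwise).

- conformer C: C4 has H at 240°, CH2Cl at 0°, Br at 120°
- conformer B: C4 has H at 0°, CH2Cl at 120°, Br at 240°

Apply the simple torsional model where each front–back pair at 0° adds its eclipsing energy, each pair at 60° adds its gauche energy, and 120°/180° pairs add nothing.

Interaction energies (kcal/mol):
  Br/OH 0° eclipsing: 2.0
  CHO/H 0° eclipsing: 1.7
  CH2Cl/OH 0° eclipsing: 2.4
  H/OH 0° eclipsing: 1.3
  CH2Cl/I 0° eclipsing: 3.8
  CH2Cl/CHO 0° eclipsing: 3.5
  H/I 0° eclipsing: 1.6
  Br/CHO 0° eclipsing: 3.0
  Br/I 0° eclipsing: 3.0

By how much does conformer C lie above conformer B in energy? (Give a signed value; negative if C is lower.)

C is eclipsed. CHO at 0° is eclipsed with CH2Cl at 0° (3.5); I at 120° is eclipsed with Br at 120° (3.0); OH at 240° is eclipsed with H at 240° (1.3). Total 7.8 kcal/mol.
B is eclipsed. CHO at 0° is eclipsed with H at 0° (1.7); I at 120° is eclipsed with CH2Cl at 120° (3.8); OH at 240° is eclipsed with Br at 240° (2.0). Total 7.5 kcal/mol.
E(C) − E(B) = 7.8 − 7.5 = +0.3 kcal/mol.

+0.3 kcal/mol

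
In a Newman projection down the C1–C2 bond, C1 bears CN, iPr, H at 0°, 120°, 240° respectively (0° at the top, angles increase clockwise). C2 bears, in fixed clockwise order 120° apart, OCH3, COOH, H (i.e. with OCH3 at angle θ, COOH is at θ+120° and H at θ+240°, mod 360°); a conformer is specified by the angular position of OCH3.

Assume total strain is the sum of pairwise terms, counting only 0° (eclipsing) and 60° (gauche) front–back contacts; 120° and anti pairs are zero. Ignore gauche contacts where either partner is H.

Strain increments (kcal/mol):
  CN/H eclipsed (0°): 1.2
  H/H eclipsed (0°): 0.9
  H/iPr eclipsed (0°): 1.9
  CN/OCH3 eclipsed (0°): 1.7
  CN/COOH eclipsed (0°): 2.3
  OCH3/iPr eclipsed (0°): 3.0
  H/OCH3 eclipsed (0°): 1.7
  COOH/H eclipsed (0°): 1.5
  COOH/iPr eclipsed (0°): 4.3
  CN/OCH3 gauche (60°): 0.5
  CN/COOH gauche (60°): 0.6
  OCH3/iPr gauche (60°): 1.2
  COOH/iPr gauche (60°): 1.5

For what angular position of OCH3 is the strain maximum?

OCH3 at 0° (eclipsed): CN–OCH3 eclipsed, iPr–COOH eclipsed, H–H eclipsed; 1.7 + 4.3 + 0.9 = 6.9 kcal/mol.
OCH3 at 60° (staggered): CN–OCH3 gauche, iPr–OCH3 gauche, iPr–COOH gauche; 0.5 + 1.2 + 1.5 = 3.2 kcal/mol.
OCH3 at 120° (eclipsed): CN–H eclipsed, iPr–OCH3 eclipsed, H–COOH eclipsed; 1.2 + 3.0 + 1.5 = 5.7 kcal/mol.
OCH3 at 180° (staggered): CN–COOH gauche, iPr–OCH3 gauche; 0.6 + 1.2 = 1.8 kcal/mol.
OCH3 at 240° (eclipsed): CN–COOH eclipsed, iPr–H eclipsed, H–OCH3 eclipsed; 2.3 + 1.9 + 1.7 = 5.9 kcal/mol.
OCH3 at 300° (staggered): CN–OCH3 gauche, CN–COOH gauche, iPr–COOH gauche; 0.5 + 0.6 + 1.5 = 2.6 kcal/mol.
The maximum (6.9 kcal/mol) occurs with OCH3 at 0°.

0°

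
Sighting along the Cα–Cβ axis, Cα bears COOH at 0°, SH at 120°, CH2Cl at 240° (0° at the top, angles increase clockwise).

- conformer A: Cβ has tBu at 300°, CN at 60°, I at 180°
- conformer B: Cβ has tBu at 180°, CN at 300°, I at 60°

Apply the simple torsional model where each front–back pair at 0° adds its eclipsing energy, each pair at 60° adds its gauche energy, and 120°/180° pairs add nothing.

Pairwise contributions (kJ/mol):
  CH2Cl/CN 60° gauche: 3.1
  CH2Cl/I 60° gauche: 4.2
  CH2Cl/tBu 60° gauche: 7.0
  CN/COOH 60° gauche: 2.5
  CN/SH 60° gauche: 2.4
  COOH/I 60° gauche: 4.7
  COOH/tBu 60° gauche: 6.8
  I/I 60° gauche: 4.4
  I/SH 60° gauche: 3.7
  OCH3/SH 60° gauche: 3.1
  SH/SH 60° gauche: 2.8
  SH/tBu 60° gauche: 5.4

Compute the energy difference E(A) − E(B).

A (staggered): COOH(0°)/tBu(300°) gauche 6.8; COOH(0°)/CN(60°) gauche 2.5; SH(120°)/CN(60°) gauche 2.4; SH(120°)/I(180°) gauche 3.7; CH2Cl(240°)/tBu(300°) gauche 7.0; CH2Cl(240°)/I(180°) gauche 4.2 → 26.6 kJ/mol.
B (staggered): COOH(0°)/CN(300°) gauche 2.5; COOH(0°)/I(60°) gauche 4.7; SH(120°)/tBu(180°) gauche 5.4; SH(120°)/I(60°) gauche 3.7; CH2Cl(240°)/tBu(180°) gauche 7.0; CH2Cl(240°)/CN(300°) gauche 3.1 → 26.4 kJ/mol.
E(A) − E(B) = 26.6 − 26.4 = +0.2 kJ/mol.

+0.2 kJ/mol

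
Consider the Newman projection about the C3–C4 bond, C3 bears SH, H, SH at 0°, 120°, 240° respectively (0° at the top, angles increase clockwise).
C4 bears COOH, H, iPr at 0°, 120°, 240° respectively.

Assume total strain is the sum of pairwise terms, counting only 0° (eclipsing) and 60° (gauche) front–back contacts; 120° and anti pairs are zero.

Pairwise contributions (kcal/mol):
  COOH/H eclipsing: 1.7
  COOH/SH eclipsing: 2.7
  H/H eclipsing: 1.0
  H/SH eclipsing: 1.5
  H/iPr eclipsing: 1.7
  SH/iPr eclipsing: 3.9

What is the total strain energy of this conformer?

7.6 kcal/mol

This conformer (eclipsed): SH–COOH eclipsed, H–H eclipsed, SH–iPr eclipsed; 2.7 + 1.0 + 3.9 = 7.6 kcal/mol.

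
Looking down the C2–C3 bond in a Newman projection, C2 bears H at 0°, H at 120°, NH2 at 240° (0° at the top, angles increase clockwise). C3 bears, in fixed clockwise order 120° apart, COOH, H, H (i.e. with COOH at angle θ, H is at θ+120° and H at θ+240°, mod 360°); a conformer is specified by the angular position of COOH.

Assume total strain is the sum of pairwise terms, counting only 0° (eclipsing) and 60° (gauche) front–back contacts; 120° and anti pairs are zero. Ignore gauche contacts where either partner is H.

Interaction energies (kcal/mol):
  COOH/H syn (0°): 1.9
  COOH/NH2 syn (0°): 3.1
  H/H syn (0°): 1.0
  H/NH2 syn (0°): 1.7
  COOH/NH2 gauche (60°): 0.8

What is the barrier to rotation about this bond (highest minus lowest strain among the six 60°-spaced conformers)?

COOH at 0° (eclipsed): H(0°)/COOH(0°) eclipsed 1.9; H(120°)/H(120°) eclipsed 1.0; NH2(240°)/H(240°) eclipsed 1.7 → 4.6 kcal/mol.
COOH at 60° (staggered): no non-H gauche contacts → 0.0 kcal/mol.
COOH at 120° (eclipsed): H(0°)/H(0°) eclipsed 1.0; H(120°)/COOH(120°) eclipsed 1.9; NH2(240°)/H(240°) eclipsed 1.7 → 4.6 kcal/mol.
COOH at 180° (staggered): NH2(240°)/COOH(180°) gauche 0.8 → 0.8 kcal/mol.
COOH at 240° (eclipsed): H(0°)/H(0°) eclipsed 1.0; H(120°)/H(120°) eclipsed 1.0; NH2(240°)/COOH(240°) eclipsed 3.1 → 5.1 kcal/mol.
COOH at 300° (staggered): NH2(240°)/COOH(300°) gauche 0.8 → 0.8 kcal/mol.
Max at 240° (5.1 kcal/mol), min at 60° (0.0 kcal/mol); barrier = 5.1 kcal/mol.

5.1 kcal/mol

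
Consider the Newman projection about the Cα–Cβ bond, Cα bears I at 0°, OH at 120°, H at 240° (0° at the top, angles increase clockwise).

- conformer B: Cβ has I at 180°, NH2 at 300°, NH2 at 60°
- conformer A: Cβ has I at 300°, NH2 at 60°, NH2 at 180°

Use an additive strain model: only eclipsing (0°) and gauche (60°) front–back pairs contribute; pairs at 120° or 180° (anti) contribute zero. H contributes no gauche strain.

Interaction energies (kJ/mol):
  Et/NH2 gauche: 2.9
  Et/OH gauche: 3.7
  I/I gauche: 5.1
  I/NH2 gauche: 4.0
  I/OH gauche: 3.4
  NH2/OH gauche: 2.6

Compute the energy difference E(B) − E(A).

B (staggered): I–NH2 gauche, I–NH2 gauche, OH–I gauche, OH–NH2 gauche; 4.0 + 4.0 + 3.4 + 2.6 = 14.0 kJ/mol.
A (staggered): I–I gauche, I–NH2 gauche, OH–NH2 gauche, OH–NH2 gauche; 5.1 + 4.0 + 2.6 + 2.6 = 14.3 kJ/mol.
E(B) − E(A) = 14.0 − 14.3 = -0.3 kJ/mol.

-0.3 kJ/mol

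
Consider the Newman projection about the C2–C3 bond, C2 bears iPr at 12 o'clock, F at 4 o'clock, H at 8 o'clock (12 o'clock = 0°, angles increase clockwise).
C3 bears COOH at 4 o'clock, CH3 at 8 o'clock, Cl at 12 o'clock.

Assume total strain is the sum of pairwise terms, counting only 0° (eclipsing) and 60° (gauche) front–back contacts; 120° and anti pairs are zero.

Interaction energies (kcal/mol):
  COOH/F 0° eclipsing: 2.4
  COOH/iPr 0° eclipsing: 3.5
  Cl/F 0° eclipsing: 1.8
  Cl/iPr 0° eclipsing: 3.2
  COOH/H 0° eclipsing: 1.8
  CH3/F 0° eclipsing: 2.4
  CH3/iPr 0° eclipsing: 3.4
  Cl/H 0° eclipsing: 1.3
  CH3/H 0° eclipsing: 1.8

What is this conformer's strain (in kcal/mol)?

7.4 kcal/mol

This conformer is eclipsed. iPr at 0° is eclipsed with Cl at 0° (3.2); F at 120° is eclipsed with COOH at 120° (2.4); H at 240° is eclipsed with CH3 at 240° (1.8). Total 7.4 kcal/mol.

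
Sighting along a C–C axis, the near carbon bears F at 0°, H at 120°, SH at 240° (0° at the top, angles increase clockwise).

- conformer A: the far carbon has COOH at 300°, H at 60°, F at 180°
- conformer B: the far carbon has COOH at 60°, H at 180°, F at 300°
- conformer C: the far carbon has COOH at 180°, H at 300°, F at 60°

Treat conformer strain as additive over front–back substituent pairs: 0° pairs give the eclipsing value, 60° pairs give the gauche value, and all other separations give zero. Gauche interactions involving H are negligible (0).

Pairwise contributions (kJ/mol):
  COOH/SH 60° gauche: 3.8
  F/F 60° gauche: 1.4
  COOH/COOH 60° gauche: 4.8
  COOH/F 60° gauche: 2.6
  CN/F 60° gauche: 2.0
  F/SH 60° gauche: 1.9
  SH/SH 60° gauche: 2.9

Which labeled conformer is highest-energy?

A is staggered. F at 0° is gauche with COOH at 300° (2.6); SH at 240° is gauche with COOH at 300° (3.8); SH at 240° is gauche with F at 180° (1.9). Total 8.3 kJ/mol.
B is staggered. F at 0° is gauche with COOH at 60° (2.6); F at 0° is gauche with F at 300° (1.4); SH at 240° is gauche with F at 300° (1.9). Total 5.9 kJ/mol.
C is staggered. F at 0° is gauche with F at 60° (1.4); SH at 240° is gauche with COOH at 180° (3.8). Total 5.2 kJ/mol.
A has the highest total (8.3 kJ/mol).

A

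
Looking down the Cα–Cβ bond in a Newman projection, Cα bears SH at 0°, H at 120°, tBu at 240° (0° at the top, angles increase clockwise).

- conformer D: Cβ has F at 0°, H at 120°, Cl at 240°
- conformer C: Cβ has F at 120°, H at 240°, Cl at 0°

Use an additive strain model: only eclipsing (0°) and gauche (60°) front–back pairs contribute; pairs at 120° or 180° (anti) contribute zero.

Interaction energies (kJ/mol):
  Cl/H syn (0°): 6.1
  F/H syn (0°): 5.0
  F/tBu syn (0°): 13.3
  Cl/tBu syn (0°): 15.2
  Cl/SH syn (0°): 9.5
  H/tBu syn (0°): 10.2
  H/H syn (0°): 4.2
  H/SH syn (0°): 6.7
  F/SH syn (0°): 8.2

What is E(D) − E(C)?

D (eclipsed): SH(0°)/F(0°) eclipsed 8.2; H(120°)/H(120°) eclipsed 4.2; tBu(240°)/Cl(240°) eclipsed 15.2 → 27.6 kJ/mol.
C (eclipsed): SH(0°)/Cl(0°) eclipsed 9.5; H(120°)/F(120°) eclipsed 5.0; tBu(240°)/H(240°) eclipsed 10.2 → 24.7 kJ/mol.
E(D) − E(C) = 27.6 − 24.7 = +2.9 kJ/mol.

+2.9 kJ/mol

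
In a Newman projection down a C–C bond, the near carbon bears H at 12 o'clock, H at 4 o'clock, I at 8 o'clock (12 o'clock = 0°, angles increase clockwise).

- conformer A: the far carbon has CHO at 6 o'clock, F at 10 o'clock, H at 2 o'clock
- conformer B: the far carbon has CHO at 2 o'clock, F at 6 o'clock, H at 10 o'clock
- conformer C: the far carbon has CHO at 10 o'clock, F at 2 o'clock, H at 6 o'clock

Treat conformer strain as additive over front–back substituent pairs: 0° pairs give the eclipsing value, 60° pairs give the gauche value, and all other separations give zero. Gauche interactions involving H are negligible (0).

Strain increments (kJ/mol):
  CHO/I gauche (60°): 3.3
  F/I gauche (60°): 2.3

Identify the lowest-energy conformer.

B

A (staggered): I–CHO gauche, I–F gauche; 3.3 + 2.3 = 5.6 kJ/mol.
B (staggered): I–F gauche; 2.3 = 2.3 kJ/mol.
C (staggered): I–CHO gauche; 3.3 = 3.3 kJ/mol.
B has the lowest total (2.3 kJ/mol).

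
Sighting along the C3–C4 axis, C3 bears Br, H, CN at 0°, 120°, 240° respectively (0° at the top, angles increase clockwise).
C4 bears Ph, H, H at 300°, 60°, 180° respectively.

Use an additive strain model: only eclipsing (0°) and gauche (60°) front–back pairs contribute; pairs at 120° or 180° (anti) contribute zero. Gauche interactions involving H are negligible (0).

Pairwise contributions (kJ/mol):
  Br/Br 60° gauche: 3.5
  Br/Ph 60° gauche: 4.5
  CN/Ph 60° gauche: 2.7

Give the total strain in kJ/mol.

This conformer (staggered): Br–Ph gauche, CN–Ph gauche; 4.5 + 2.7 = 7.2 kJ/mol.

7.2 kJ/mol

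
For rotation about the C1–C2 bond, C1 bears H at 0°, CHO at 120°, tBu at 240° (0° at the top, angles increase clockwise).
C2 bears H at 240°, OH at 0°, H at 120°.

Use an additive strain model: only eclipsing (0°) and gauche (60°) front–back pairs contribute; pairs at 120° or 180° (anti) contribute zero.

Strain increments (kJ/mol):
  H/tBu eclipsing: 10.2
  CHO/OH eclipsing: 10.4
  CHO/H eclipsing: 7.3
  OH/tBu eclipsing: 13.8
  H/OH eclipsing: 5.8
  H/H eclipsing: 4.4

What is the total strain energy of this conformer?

This conformer is eclipsed. H at 0° is eclipsed with OH at 0° (5.8); CHO at 120° is eclipsed with H at 120° (7.3); tBu at 240° is eclipsed with H at 240° (10.2). Total 23.3 kJ/mol.

23.3 kJ/mol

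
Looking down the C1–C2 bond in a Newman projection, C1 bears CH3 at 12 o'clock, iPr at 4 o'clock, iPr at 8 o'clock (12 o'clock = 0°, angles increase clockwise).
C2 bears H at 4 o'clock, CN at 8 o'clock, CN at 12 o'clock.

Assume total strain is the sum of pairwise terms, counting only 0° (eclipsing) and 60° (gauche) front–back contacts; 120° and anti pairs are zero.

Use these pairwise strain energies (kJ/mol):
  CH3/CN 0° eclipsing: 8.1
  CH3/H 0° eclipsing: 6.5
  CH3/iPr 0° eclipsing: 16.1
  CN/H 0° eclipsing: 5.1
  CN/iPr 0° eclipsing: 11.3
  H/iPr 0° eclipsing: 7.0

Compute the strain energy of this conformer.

26.4 kJ/mol

This conformer (eclipsed): CH3–CN eclipsed, iPr–H eclipsed, iPr–CN eclipsed; 8.1 + 7.0 + 11.3 = 26.4 kJ/mol.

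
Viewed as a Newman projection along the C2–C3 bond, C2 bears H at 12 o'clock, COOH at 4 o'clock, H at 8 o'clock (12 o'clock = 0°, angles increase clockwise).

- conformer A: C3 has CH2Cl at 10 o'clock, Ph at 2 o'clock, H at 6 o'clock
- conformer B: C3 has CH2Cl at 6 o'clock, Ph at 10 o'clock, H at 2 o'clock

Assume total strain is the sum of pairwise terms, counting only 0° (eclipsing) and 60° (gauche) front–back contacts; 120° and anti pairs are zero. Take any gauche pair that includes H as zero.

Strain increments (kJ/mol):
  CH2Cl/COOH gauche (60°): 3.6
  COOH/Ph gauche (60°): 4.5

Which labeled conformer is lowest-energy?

B

A (staggered): COOH–Ph gauche; 4.5 = 4.5 kJ/mol.
B (staggered): COOH–CH2Cl gauche; 3.6 = 3.6 kJ/mol.
B has the lowest total (3.6 kJ/mol).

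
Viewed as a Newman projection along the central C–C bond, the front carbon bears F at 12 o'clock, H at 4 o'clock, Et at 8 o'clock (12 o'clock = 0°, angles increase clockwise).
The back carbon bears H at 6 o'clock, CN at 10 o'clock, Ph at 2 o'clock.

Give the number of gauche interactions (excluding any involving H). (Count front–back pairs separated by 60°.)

3

Non-H gauche pairs: F(0°)/CN(300°); F(0°)/Ph(60°); Et(240°)/CN(300°) — 3 interactions.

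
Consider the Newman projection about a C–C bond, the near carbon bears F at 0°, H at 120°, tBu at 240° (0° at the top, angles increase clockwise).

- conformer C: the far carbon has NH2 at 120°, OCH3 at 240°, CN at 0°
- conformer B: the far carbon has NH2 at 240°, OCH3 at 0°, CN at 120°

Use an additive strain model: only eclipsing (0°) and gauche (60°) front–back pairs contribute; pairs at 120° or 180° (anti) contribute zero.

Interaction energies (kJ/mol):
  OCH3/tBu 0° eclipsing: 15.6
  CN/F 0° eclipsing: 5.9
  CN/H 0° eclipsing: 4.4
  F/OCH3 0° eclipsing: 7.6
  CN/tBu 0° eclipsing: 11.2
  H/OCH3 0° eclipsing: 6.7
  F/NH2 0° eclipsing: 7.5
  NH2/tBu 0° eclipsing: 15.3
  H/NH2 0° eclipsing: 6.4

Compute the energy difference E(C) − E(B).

+0.6 kJ/mol

C (eclipsed): F–CN eclipsed, H–NH2 eclipsed, tBu–OCH3 eclipsed; 5.9 + 6.4 + 15.6 = 27.9 kJ/mol.
B (eclipsed): F–OCH3 eclipsed, H–CN eclipsed, tBu–NH2 eclipsed; 7.6 + 4.4 + 15.3 = 27.3 kJ/mol.
E(C) − E(B) = 27.9 − 27.3 = +0.6 kJ/mol.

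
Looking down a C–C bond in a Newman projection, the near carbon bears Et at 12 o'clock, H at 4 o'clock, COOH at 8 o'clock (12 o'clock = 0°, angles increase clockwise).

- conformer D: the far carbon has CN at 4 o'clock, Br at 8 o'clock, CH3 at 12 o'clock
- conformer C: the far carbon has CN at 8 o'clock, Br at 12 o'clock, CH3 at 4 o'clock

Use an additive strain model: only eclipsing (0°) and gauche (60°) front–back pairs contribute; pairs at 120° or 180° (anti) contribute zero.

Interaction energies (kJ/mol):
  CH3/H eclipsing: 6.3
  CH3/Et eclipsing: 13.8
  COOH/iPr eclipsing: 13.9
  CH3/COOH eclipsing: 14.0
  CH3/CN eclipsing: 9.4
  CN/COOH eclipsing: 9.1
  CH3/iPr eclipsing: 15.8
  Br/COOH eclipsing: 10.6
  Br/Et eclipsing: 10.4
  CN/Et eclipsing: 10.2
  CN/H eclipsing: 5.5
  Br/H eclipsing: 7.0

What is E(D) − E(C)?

D is eclipsed. Et at 0° is eclipsed with CH3 at 0° (13.8); H at 120° is eclipsed with CN at 120° (5.5); COOH at 240° is eclipsed with Br at 240° (10.6). Total 29.9 kJ/mol.
C is eclipsed. Et at 0° is eclipsed with Br at 0° (10.4); H at 120° is eclipsed with CH3 at 120° (6.3); COOH at 240° is eclipsed with CN at 240° (9.1). Total 25.8 kJ/mol.
E(D) − E(C) = 29.9 − 25.8 = +4.1 kJ/mol.

+4.1 kJ/mol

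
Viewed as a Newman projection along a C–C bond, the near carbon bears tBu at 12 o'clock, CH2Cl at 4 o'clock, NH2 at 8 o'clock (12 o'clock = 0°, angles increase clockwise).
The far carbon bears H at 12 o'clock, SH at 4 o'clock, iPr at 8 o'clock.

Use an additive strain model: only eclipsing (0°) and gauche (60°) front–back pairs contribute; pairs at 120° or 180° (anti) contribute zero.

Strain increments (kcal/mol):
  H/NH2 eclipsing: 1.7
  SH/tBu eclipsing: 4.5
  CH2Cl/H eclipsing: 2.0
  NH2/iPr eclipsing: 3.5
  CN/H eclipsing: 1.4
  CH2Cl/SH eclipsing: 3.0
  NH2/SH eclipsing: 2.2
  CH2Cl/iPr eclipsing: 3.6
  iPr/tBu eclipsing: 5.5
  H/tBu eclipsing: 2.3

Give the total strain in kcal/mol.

8.8 kcal/mol

This conformer is eclipsed. tBu at 0° is eclipsed with H at 0° (2.3); CH2Cl at 120° is eclipsed with SH at 120° (3.0); NH2 at 240° is eclipsed with iPr at 240° (3.5). Total 8.8 kcal/mol.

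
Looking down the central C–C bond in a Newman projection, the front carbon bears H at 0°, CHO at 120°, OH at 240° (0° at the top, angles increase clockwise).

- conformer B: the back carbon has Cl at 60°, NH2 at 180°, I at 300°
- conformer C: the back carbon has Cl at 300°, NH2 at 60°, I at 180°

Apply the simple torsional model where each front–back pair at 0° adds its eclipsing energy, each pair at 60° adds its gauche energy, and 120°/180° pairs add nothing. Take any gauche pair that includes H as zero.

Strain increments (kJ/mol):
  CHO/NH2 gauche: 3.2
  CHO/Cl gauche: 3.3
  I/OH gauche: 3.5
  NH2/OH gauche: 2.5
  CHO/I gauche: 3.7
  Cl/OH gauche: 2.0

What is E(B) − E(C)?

B (staggered): CHO(120°)/Cl(60°) gauche 3.3; CHO(120°)/NH2(180°) gauche 3.2; OH(240°)/NH2(180°) gauche 2.5; OH(240°)/I(300°) gauche 3.5 → 12.5 kJ/mol.
C (staggered): CHO(120°)/NH2(60°) gauche 3.2; CHO(120°)/I(180°) gauche 3.7; OH(240°)/Cl(300°) gauche 2.0; OH(240°)/I(180°) gauche 3.5 → 12.4 kJ/mol.
E(B) − E(C) = 12.5 − 12.4 = +0.1 kJ/mol.

+0.1 kJ/mol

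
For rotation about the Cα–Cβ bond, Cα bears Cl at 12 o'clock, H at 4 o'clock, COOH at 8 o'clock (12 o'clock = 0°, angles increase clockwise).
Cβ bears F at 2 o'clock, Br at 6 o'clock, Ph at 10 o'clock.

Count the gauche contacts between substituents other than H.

4

Non-H gauche pairs: Cl(0°)/F(60°); Cl(0°)/Ph(300°); COOH(240°)/Br(180°); COOH(240°)/Ph(300°) — 4 interactions.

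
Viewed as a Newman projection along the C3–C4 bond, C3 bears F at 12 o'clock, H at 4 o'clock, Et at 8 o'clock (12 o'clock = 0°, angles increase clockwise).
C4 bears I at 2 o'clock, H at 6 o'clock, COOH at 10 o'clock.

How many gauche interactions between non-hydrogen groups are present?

Non-H gauche pairs: F(0°)/I(60°); F(0°)/COOH(300°); Et(240°)/COOH(300°) — 3 interactions.

3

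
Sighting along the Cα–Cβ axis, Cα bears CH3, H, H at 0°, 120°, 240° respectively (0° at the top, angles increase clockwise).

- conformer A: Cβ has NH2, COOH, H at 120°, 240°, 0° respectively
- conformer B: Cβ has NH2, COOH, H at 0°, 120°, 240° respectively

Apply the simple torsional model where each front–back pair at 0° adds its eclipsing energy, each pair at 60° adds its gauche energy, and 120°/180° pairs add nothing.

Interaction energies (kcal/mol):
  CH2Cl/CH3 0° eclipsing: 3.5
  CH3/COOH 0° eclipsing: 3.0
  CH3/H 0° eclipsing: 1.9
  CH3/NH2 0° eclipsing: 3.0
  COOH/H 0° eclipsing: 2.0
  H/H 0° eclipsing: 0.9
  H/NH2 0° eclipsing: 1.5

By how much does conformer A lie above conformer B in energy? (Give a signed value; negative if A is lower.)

-0.5 kcal/mol

A (eclipsed): CH3(0°)/H(0°) eclipsed 1.9; H(120°)/NH2(120°) eclipsed 1.5; H(240°)/COOH(240°) eclipsed 2.0 → 5.4 kcal/mol.
B (eclipsed): CH3(0°)/NH2(0°) eclipsed 3.0; H(120°)/COOH(120°) eclipsed 2.0; H(240°)/H(240°) eclipsed 0.9 → 5.9 kcal/mol.
E(A) − E(B) = 5.4 − 5.9 = -0.5 kcal/mol.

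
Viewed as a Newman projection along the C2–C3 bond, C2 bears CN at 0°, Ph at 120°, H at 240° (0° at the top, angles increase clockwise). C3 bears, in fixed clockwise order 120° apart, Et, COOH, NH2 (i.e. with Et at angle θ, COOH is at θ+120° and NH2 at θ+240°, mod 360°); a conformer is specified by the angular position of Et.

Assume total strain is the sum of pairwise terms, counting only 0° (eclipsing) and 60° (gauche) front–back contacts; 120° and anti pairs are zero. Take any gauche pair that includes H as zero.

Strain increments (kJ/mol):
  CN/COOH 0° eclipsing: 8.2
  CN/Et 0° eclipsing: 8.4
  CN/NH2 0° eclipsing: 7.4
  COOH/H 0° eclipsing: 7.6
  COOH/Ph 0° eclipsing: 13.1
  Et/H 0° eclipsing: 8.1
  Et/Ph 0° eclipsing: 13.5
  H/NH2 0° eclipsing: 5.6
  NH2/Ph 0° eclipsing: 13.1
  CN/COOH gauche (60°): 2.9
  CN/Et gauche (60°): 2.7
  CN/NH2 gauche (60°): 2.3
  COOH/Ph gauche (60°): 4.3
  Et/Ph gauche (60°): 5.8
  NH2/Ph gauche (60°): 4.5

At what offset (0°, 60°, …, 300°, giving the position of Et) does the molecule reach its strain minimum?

Et at 0° (eclipsed): CN–Et eclipsed, Ph–COOH eclipsed, H–NH2 eclipsed; 8.4 + 13.1 + 5.6 = 27.1 kJ/mol.
Et at 60° (staggered): CN–Et gauche, CN–NH2 gauche, Ph–Et gauche, Ph–COOH gauche; 2.7 + 2.3 + 5.8 + 4.3 = 15.1 kJ/mol.
Et at 120° (eclipsed): CN–NH2 eclipsed, Ph–Et eclipsed, H–COOH eclipsed; 7.4 + 13.5 + 7.6 = 28.5 kJ/mol.
Et at 180° (staggered): CN–COOH gauche, CN–NH2 gauche, Ph–Et gauche, Ph–NH2 gauche; 2.9 + 2.3 + 5.8 + 4.5 = 15.5 kJ/mol.
Et at 240° (eclipsed): CN–COOH eclipsed, Ph–NH2 eclipsed, H–Et eclipsed; 8.2 + 13.1 + 8.1 = 29.4 kJ/mol.
Et at 300° (staggered): CN–Et gauche, CN–COOH gauche, Ph–COOH gauche, Ph–NH2 gauche; 2.7 + 2.9 + 4.3 + 4.5 = 14.4 kJ/mol.
The minimum (14.4 kJ/mol) occurs with Et at 300°.

300°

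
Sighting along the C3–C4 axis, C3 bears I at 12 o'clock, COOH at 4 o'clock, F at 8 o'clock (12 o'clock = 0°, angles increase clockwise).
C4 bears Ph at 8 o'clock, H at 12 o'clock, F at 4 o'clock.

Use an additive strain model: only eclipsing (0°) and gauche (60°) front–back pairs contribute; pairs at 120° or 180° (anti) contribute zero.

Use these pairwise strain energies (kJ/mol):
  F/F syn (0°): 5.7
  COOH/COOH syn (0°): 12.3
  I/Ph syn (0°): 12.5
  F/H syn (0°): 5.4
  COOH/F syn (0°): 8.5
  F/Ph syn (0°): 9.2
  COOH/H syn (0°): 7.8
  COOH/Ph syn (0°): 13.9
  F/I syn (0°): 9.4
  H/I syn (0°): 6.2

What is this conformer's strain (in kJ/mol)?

This conformer is eclipsed. I at 0° is eclipsed with H at 0° (6.2); COOH at 120° is eclipsed with F at 120° (8.5); F at 240° is eclipsed with Ph at 240° (9.2). Total 23.9 kJ/mol.

23.9 kJ/mol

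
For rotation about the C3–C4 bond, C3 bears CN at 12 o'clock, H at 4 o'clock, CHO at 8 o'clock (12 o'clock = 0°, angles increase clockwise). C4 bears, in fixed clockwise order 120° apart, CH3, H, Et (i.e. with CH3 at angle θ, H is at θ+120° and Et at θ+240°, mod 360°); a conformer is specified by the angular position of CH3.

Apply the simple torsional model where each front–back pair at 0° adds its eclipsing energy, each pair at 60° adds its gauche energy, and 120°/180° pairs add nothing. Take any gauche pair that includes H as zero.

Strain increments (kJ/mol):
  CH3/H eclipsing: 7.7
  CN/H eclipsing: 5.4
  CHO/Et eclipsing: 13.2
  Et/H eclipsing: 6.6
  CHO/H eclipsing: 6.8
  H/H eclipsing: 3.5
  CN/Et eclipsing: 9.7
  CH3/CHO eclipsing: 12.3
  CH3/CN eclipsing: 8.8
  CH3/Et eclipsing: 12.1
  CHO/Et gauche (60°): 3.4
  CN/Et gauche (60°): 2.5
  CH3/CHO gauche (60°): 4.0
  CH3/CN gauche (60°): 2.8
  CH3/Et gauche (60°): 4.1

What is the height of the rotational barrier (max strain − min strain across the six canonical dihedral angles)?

CH3 at 0° is eclipsed. CN at 0° is eclipsed with CH3 at 0° (8.8); H at 120° is eclipsed with H at 120° (3.5); CHO at 240° is eclipsed with Et at 240° (13.2). Total 25.5 kJ/mol.
CH3 at 60° is staggered. CN at 0° is gauche with CH3 at 60° (2.8); CN at 0° is gauche with Et at 300° (2.5); CHO at 240° is gauche with Et at 300° (3.4). Total 8.7 kJ/mol.
CH3 at 120° is eclipsed. CN at 0° is eclipsed with Et at 0° (9.7); H at 120° is eclipsed with CH3 at 120° (7.7); CHO at 240° is eclipsed with H at 240° (6.8). Total 24.2 kJ/mol.
CH3 at 180° is staggered. CN at 0° is gauche with Et at 60° (2.5); CHO at 240° is gauche with CH3 at 180° (4.0). Total 6.5 kJ/mol.
CH3 at 240° is eclipsed. CN at 0° is eclipsed with H at 0° (5.4); H at 120° is eclipsed with Et at 120° (6.6); CHO at 240° is eclipsed with CH3 at 240° (12.3). Total 24.3 kJ/mol.
CH3 at 300° is staggered. CN at 0° is gauche with CH3 at 300° (2.8); CHO at 240° is gauche with CH3 at 300° (4.0); CHO at 240° is gauche with Et at 180° (3.4). Total 10.2 kJ/mol.
Max at 0° (25.5 kJ/mol), min at 180° (6.5 kJ/mol); barrier = 19.0 kJ/mol.

19.0 kJ/mol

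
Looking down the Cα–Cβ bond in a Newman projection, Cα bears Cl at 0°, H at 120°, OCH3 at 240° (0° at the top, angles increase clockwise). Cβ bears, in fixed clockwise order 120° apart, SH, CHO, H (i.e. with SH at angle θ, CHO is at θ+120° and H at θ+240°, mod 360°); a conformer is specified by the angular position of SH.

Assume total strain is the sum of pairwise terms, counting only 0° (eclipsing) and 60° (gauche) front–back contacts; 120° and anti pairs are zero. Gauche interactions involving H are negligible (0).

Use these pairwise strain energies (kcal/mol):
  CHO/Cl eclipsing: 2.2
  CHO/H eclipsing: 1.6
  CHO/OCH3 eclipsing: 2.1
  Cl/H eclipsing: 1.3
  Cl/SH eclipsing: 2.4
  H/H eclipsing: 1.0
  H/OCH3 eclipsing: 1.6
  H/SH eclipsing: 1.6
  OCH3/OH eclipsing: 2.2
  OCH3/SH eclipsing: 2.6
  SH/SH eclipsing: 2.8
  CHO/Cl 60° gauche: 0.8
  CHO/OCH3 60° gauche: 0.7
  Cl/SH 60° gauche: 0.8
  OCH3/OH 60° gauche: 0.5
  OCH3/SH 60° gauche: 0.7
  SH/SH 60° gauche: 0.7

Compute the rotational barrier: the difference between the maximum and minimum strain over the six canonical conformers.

SH at 0° (eclipsed): Cl(0°)/SH(0°) eclipsed 2.4; H(120°)/CHO(120°) eclipsed 1.6; OCH3(240°)/H(240°) eclipsed 1.6 → 5.6 kcal/mol.
SH at 60° (staggered): Cl(0°)/SH(60°) gauche 0.8; OCH3(240°)/CHO(180°) gauche 0.7 → 1.5 kcal/mol.
SH at 120° (eclipsed): Cl(0°)/H(0°) eclipsed 1.3; H(120°)/SH(120°) eclipsed 1.6; OCH3(240°)/CHO(240°) eclipsed 2.1 → 5.0 kcal/mol.
SH at 180° (staggered): Cl(0°)/CHO(300°) gauche 0.8; OCH3(240°)/SH(180°) gauche 0.7; OCH3(240°)/CHO(300°) gauche 0.7 → 2.2 kcal/mol.
SH at 240° (eclipsed): Cl(0°)/CHO(0°) eclipsed 2.2; H(120°)/H(120°) eclipsed 1.0; OCH3(240°)/SH(240°) eclipsed 2.6 → 5.8 kcal/mol.
SH at 300° (staggered): Cl(0°)/SH(300°) gauche 0.8; Cl(0°)/CHO(60°) gauche 0.8; OCH3(240°)/SH(300°) gauche 0.7 → 2.3 kcal/mol.
Max at 240° (5.8 kcal/mol), min at 60° (1.5 kcal/mol); barrier = 4.3 kcal/mol.

4.3 kcal/mol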